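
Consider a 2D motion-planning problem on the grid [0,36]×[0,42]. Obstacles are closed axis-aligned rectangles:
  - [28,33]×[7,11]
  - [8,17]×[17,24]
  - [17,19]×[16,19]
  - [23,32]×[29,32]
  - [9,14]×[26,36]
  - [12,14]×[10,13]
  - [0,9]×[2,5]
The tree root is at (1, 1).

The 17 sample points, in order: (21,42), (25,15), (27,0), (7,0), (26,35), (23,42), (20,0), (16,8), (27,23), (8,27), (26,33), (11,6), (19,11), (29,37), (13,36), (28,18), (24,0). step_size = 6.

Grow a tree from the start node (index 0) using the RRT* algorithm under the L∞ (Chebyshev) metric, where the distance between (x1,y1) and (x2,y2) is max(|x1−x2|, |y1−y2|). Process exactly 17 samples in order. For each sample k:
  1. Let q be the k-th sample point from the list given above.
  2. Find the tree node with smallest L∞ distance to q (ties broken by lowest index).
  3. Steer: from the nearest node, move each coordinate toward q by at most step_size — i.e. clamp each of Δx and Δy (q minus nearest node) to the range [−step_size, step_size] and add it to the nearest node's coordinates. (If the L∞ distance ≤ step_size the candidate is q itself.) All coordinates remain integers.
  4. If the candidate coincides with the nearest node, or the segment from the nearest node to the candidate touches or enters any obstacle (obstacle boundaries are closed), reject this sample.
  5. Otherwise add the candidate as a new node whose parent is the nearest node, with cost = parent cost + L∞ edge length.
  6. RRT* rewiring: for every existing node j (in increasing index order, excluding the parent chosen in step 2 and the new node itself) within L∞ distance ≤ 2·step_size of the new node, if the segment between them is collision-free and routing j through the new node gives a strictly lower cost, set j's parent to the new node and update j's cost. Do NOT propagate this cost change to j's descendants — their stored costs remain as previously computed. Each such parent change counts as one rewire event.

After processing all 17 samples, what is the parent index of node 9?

Parent of node 9: 5

1. q=(21,42) nearest=0 d=41 new=(7,7) → blocked by [0,9]×[2,5], reject
2. q=(25,15) nearest=0 d=24 new=(7,7) → blocked by [0,9]×[2,5], reject
3. q=(27,0) nearest=0 d=26 new=(7,0) → add node 1 parent=0 cost=6
4. q=(7,0) nearest=1 d=0 → coincident, reject
5. q=(26,35) nearest=0 d=34 new=(7,7) → blocked by [0,9]×[2,5], reject
6. q=(23,42) nearest=0 d=41 new=(7,7) → blocked by [0,9]×[2,5], reject
7. q=(20,0) nearest=1 d=13 new=(13,0) → add node 2 parent=1 cost=12
8. q=(16,8) nearest=2 d=8 new=(16,6) → add node 3 parent=2 cost=18
9. q=(27,23) nearest=3 d=17 new=(22,12) → add node 4 parent=3 cost=24
10. q=(8,27) nearest=4 d=15 new=(16,18) → blocked by [8,17]×[17,24], reject
11. q=(26,33) nearest=4 d=21 new=(26,18) → add node 5 parent=4 cost=30
12. q=(11,6) nearest=3 d=5 new=(11,6) → add node 6 parent=3 cost=23
13. q=(19,11) nearest=4 d=3 new=(19,11) → add node 7 parent=4 cost=27
14. q=(29,37) nearest=5 d=19 new=(29,24) → add node 8 parent=5 cost=36
15. q=(13,36) nearest=8 d=16 new=(23,30) → blocked by [23,32]×[29,32], reject
16. q=(28,18) nearest=5 d=2 new=(28,18) → add node 9 parent=5 cost=32
17. q=(24,0) nearest=3 d=8 new=(22,0) → add node 10 parent=3 cost=24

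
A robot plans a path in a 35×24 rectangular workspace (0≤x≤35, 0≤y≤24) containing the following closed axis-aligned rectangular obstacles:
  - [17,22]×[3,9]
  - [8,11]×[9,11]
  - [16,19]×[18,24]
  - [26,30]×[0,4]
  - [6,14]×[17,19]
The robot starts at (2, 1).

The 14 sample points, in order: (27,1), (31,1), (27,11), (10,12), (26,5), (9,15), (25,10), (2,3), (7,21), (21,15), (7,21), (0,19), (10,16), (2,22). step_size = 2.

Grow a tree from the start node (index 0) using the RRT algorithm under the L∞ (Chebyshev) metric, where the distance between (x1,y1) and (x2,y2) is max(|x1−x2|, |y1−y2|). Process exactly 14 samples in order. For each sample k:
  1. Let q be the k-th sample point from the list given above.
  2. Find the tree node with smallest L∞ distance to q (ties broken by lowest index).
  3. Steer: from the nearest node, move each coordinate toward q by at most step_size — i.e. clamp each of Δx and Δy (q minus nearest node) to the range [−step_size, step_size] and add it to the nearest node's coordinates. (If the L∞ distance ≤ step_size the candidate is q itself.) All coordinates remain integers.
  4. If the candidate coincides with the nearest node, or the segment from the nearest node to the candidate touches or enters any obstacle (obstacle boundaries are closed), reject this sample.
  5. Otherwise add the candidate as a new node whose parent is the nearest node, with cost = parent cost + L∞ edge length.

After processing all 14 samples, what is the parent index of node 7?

Parent of node 7: 5

1. q=(27,1) nearest=0 d=25 new=(4,1) → add node 1 parent=0 cost=2
2. q=(31,1) nearest=1 d=27 new=(6,1) → add node 2 parent=1 cost=4
3. q=(27,11) nearest=2 d=21 new=(8,3) → add node 3 parent=2 cost=6
4. q=(10,12) nearest=3 d=9 new=(10,5) → add node 4 parent=3 cost=8
5. q=(26,5) nearest=4 d=16 new=(12,5) → add node 5 parent=4 cost=10
6. q=(9,15) nearest=4 d=10 new=(9,7) → add node 6 parent=4 cost=10
7. q=(25,10) nearest=5 d=13 new=(14,7) → add node 7 parent=5 cost=12
8. q=(2,3) nearest=0 d=2 new=(2,3) → add node 8 parent=0 cost=2
9. q=(7,21) nearest=6 d=14 new=(7,9) → add node 9 parent=6 cost=12
10. q=(21,15) nearest=7 d=8 new=(16,9) → add node 10 parent=7 cost=14
11. q=(7,21) nearest=9 d=12 new=(7,11) → add node 11 parent=9 cost=14
12. q=(0,19) nearest=11 d=8 new=(5,13) → add node 12 parent=11 cost=16
13. q=(10,16) nearest=11 d=5 new=(9,13) → add node 13 parent=11 cost=16
14. q=(2,22) nearest=12 d=9 new=(3,15) → add node 14 parent=12 cost=18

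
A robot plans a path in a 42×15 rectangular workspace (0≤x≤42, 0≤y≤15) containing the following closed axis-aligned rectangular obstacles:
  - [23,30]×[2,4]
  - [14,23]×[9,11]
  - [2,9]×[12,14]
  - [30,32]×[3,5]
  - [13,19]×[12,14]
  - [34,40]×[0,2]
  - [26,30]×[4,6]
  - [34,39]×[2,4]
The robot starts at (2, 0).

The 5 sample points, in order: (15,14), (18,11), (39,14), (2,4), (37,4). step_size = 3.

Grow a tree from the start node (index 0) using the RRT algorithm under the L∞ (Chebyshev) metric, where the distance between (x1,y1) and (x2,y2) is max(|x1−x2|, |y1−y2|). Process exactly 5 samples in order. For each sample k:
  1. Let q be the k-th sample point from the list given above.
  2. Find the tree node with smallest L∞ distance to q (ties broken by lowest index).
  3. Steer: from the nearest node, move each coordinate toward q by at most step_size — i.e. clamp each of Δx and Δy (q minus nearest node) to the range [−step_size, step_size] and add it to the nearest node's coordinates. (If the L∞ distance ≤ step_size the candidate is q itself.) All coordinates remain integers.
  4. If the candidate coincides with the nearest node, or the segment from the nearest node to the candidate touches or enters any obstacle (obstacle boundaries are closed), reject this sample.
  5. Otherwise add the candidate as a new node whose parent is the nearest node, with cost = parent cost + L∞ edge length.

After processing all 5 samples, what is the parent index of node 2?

1. q=(15,14) nearest=0 d=14 new=(5,3) → add node 1 parent=0 cost=3
2. q=(18,11) nearest=1 d=13 new=(8,6) → add node 2 parent=1 cost=6
3. q=(39,14) nearest=2 d=31 new=(11,9) → add node 3 parent=2 cost=9
4. q=(2,4) nearest=1 d=3 new=(2,4) → add node 4 parent=1 cost=6
5. q=(37,4) nearest=3 d=26 new=(14,6) → add node 5 parent=3 cost=12

Parent of node 2: 1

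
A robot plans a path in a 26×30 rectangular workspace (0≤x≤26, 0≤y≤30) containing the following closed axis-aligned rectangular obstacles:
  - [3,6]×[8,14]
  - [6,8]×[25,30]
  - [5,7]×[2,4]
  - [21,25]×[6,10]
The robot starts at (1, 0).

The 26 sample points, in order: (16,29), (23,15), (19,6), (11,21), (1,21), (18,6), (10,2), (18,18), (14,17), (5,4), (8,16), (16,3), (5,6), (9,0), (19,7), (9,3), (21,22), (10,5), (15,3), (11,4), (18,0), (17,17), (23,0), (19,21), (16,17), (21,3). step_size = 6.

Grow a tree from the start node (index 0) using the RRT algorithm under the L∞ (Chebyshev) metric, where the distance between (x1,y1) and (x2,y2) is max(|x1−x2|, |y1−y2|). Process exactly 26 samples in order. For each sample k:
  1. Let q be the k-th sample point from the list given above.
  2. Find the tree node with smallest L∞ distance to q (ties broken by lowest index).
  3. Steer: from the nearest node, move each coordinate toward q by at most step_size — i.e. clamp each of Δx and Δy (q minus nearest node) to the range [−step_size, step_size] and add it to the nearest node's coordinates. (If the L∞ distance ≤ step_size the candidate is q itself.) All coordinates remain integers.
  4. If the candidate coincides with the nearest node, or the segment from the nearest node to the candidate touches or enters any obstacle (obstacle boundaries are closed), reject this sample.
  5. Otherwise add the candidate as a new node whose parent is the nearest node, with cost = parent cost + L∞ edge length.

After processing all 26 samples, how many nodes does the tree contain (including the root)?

Node count: 15

1. q=(16,29) nearest=0 d=29 new=(7,6) → blocked by [5,7]×[2,4], reject
2. q=(23,15) nearest=0 d=22 new=(7,6) → blocked by [5,7]×[2,4], reject
3. q=(19,6) nearest=0 d=18 new=(7,6) → blocked by [5,7]×[2,4], reject
4. q=(11,21) nearest=0 d=21 new=(7,6) → blocked by [5,7]×[2,4], reject
5. q=(1,21) nearest=0 d=21 new=(1,6) → add node 1 parent=0 cost=6
6. q=(18,6) nearest=0 d=17 new=(7,6) → blocked by [5,7]×[2,4], reject
7. q=(10,2) nearest=0 d=9 new=(7,2) → blocked by [5,7]×[2,4], reject
8. q=(18,18) nearest=1 d=17 new=(7,12) → blocked by [3,6]×[8,14], reject
9. q=(14,17) nearest=1 d=13 new=(7,12) → blocked by [3,6]×[8,14], reject
10. q=(5,4) nearest=0 d=4 new=(5,4) → blocked by [5,7]×[2,4], reject
11. q=(8,16) nearest=1 d=10 new=(7,12) → blocked by [3,6]×[8,14], reject
12. q=(16,3) nearest=0 d=15 new=(7,3) → blocked by [5,7]×[2,4], reject
13. q=(5,6) nearest=1 d=4 new=(5,6) → add node 2 parent=1 cost=10
14. q=(9,0) nearest=2 d=6 new=(9,0) → blocked by [5,7]×[2,4], reject
15. q=(19,7) nearest=2 d=14 new=(11,7) → add node 3 parent=2 cost=16
16. q=(9,3) nearest=2 d=4 new=(9,3) → add node 4 parent=2 cost=14
17. q=(21,22) nearest=3 d=15 new=(17,13) → add node 5 parent=3 cost=22
18. q=(10,5) nearest=3 d=2 new=(10,5) → add node 6 parent=3 cost=18
19. q=(15,3) nearest=3 d=4 new=(15,3) → add node 7 parent=3 cost=20
20. q=(11,4) nearest=6 d=1 new=(11,4) → add node 8 parent=6 cost=19
21. q=(18,0) nearest=7 d=3 new=(18,0) → add node 9 parent=7 cost=23
22. q=(17,17) nearest=5 d=4 new=(17,17) → add node 10 parent=5 cost=26
23. q=(23,0) nearest=9 d=5 new=(23,0) → add node 11 parent=9 cost=28
24. q=(19,21) nearest=10 d=4 new=(19,21) → add node 12 parent=10 cost=30
25. q=(16,17) nearest=10 d=1 new=(16,17) → add node 13 parent=10 cost=27
26. q=(21,3) nearest=9 d=3 new=(21,3) → add node 14 parent=9 cost=26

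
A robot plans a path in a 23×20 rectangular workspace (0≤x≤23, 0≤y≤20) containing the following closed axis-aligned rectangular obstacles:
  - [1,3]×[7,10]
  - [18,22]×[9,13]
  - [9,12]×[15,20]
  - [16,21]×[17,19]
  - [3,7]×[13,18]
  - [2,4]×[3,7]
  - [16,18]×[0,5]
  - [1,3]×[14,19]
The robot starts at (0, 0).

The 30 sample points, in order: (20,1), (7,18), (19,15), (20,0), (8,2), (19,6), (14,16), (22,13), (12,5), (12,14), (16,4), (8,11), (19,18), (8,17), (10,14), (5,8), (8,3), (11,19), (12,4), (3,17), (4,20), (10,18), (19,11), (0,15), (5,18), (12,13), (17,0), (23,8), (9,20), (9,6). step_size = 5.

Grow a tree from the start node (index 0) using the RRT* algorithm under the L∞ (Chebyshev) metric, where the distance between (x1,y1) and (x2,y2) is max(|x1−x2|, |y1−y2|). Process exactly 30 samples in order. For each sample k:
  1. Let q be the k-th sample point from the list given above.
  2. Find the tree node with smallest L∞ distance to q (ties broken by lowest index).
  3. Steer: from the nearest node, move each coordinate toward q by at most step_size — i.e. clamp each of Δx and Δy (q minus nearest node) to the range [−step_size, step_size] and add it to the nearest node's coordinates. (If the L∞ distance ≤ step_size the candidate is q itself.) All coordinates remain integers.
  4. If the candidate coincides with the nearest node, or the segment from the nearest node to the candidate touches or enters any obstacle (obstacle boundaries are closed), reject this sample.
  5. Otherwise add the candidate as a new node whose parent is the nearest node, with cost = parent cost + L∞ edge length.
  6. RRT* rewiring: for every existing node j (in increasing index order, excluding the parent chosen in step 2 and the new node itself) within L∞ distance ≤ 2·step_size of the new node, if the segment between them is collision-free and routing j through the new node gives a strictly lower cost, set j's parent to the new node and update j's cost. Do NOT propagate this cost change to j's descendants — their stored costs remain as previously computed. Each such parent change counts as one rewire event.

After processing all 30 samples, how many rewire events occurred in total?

1. q=(20,1) nearest=0 d=20 new=(5,1) → add node 1 parent=0 cost=5
2. q=(7,18) nearest=1 d=17 new=(7,6) → add node 2 parent=1 cost=10
3. q=(19,15) nearest=2 d=12 new=(12,11) → add node 3 parent=2 cost=15
4. q=(20,0) nearest=3 d=11 new=(17,6) → add node 4 parent=3 cost=20
5. q=(8,2) nearest=1 d=3 new=(8,2) → add node 5 parent=1 cost=8; rewire 4→5 (17<20)
6. q=(19,6) nearest=4 d=2 new=(19,6) → add node 6 parent=4 cost=19
7. q=(14,16) nearest=3 d=5 new=(14,16) → add node 7 parent=3 cost=20
8. q=(22,13) nearest=4 d=7 new=(22,11) → blocked by [18,22]×[9,13], reject
9. q=(12,5) nearest=5 d=4 new=(12,5) → add node 8 parent=5 cost=12
10. q=(12,14) nearest=7 d=2 new=(12,14) → add node 9 parent=7 cost=22
11. q=(16,4) nearest=4 d=2 new=(16,4) → blocked by [16,18]×[0,5], reject
12. q=(8,11) nearest=3 d=4 new=(8,11) → add node 10 parent=3 cost=19
13. q=(19,18) nearest=7 d=5 new=(19,18) → blocked by [16,21]×[17,19], reject
14. q=(8,17) nearest=9 d=4 new=(8,17) → blocked by [9,12]×[15,20], reject
15. q=(10,14) nearest=9 d=2 new=(10,14) → add node 11 parent=9 cost=24
16. q=(5,8) nearest=2 d=2 new=(5,8) → add node 12 parent=2 cost=12; rewire 9→12 (19<22); rewire 10→12 (15<19); rewire 11→12 (18<24)
17. q=(8,3) nearest=5 d=1 new=(8,3) → add node 13 parent=5 cost=9
18. q=(11,19) nearest=7 d=3 new=(11,19) → blocked by [9,12]×[15,20], reject
19. q=(12,4) nearest=8 d=1 new=(12,4) → add node 14 parent=8 cost=13
20. q=(3,17) nearest=10 d=6 new=(3,16) → blocked by [3,7]×[13,18], reject
21. q=(4,20) nearest=11 d=6 new=(5,19) → blocked by [9,12]×[15,20], reject
22. q=(10,18) nearest=7 d=4 new=(10,18) → blocked by [9,12]×[15,20], reject
23. q=(19,11) nearest=4 d=5 new=(19,11) → blocked by [18,22]×[9,13], reject
24. q=(0,15) nearest=12 d=7 new=(0,13) → blocked by [1,3]×[7,10], reject
25. q=(5,18) nearest=11 d=5 new=(5,18) → blocked by [3,7]×[13,18], reject
26. q=(12,13) nearest=9 d=1 new=(12,13) → add node 15 parent=9 cost=20
27. q=(17,0) nearest=8 d=5 new=(17,0) → blocked by [16,18]×[0,5], reject
28. q=(23,8) nearest=6 d=4 new=(23,8) → add node 16 parent=6 cost=23
29. q=(9,20) nearest=7 d=5 new=(9,20) → blocked by [9,12]×[15,20], reject
30. q=(9,6) nearest=2 d=2 new=(9,6) → add node 17 parent=2 cost=12; rewire 15→17 (19<20)

Rewire events: 5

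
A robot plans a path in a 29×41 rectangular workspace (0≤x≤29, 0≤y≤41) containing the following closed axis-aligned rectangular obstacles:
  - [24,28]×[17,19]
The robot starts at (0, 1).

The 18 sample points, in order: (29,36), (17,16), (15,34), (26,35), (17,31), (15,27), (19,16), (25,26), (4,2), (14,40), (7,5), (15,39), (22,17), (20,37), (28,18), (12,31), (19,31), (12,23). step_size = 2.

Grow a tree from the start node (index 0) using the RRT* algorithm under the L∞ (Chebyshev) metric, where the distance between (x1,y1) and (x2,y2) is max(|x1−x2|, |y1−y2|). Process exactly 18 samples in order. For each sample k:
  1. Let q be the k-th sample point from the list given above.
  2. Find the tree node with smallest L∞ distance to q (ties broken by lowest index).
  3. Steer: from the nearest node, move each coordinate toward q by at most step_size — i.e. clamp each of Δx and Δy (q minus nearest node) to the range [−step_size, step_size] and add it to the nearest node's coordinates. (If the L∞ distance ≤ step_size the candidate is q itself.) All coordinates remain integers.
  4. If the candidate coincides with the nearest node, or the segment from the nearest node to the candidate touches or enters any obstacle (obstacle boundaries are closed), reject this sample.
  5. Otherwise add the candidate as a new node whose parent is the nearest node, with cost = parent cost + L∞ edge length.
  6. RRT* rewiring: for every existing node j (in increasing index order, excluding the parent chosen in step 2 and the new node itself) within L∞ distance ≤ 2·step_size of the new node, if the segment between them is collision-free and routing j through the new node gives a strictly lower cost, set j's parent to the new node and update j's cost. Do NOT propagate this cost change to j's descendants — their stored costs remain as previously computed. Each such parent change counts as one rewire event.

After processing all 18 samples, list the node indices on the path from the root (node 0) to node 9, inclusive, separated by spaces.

1. q=(29,36) nearest=0 d=35 new=(2,3) → add node 1 parent=0 cost=2
2. q=(17,16) nearest=1 d=15 new=(4,5) → add node 2 parent=1 cost=4
3. q=(15,34) nearest=2 d=29 new=(6,7) → add node 3 parent=2 cost=6
4. q=(26,35) nearest=3 d=28 new=(8,9) → add node 4 parent=3 cost=8
5. q=(17,31) nearest=4 d=22 new=(10,11) → add node 5 parent=4 cost=10
6. q=(15,27) nearest=5 d=16 new=(12,13) → add node 6 parent=5 cost=12
7. q=(19,16) nearest=6 d=7 new=(14,15) → add node 7 parent=6 cost=14
8. q=(25,26) nearest=7 d=11 new=(16,17) → add node 8 parent=7 cost=16
9. q=(4,2) nearest=1 d=2 new=(4,2) → add node 9 parent=1 cost=4
10. q=(14,40) nearest=8 d=23 new=(14,19) → add node 10 parent=8 cost=18
11. q=(7,5) nearest=3 d=2 new=(7,5) → add node 11 parent=3 cost=8
12. q=(15,39) nearest=10 d=20 new=(15,21) → add node 12 parent=10 cost=20
13. q=(22,17) nearest=8 d=6 new=(18,17) → add node 13 parent=8 cost=18
14. q=(20,37) nearest=12 d=16 new=(17,23) → add node 14 parent=12 cost=22
15. q=(28,18) nearest=13 d=10 new=(20,18) → add node 15 parent=13 cost=20
16. q=(12,31) nearest=14 d=8 new=(15,25) → add node 16 parent=14 cost=24
17. q=(19,31) nearest=16 d=6 new=(17,27) → add node 17 parent=16 cost=26
18. q=(12,23) nearest=12 d=3 new=(13,23) → add node 18 parent=12 cost=22

Path: 0 1 9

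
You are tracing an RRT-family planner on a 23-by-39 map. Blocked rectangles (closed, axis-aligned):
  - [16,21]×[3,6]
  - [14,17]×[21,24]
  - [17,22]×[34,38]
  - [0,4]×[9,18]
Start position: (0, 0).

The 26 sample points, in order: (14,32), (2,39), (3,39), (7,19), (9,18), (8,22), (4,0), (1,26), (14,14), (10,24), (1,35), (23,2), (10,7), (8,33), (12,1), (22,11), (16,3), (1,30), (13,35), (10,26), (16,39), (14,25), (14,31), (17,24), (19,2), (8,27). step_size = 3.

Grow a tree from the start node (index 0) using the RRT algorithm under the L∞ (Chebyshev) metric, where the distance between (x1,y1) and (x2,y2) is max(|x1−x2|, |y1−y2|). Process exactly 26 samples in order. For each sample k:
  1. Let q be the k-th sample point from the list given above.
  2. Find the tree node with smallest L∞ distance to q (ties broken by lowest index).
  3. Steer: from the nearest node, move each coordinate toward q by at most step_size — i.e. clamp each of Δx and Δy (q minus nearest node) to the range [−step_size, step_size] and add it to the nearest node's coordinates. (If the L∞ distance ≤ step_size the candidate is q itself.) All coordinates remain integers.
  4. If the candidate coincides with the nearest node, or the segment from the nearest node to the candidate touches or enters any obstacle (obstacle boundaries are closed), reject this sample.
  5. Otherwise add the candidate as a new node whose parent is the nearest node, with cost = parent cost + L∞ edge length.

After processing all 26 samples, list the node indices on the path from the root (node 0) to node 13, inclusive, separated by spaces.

Path: 0 1 2 3 4 5 7 9 10 13

1. q=(14,32) nearest=0 d=32 new=(3,3) → add node 1 parent=0 cost=3
2. q=(2,39) nearest=1 d=36 new=(2,6) → add node 2 parent=1 cost=6
3. q=(3,39) nearest=2 d=33 new=(3,9) → blocked by [0,4]×[9,18], reject
4. q=(7,19) nearest=2 d=13 new=(5,9) → add node 3 parent=2 cost=9
5. q=(9,18) nearest=3 d=9 new=(8,12) → add node 4 parent=3 cost=12
6. q=(8,22) nearest=4 d=10 new=(8,15) → add node 5 parent=4 cost=15
7. q=(4,0) nearest=1 d=3 new=(4,0) → add node 6 parent=1 cost=6
8. q=(1,26) nearest=5 d=11 new=(5,18) → add node 7 parent=5 cost=18
9. q=(14,14) nearest=4 d=6 new=(11,14) → add node 8 parent=4 cost=15
10. q=(10,24) nearest=7 d=6 new=(8,21) → add node 9 parent=7 cost=21
11. q=(1,35) nearest=9 d=14 new=(5,24) → add node 10 parent=9 cost=24
12. q=(23,2) nearest=8 d=12 new=(14,11) → add node 11 parent=8 cost=18
13. q=(10,7) nearest=11 d=4 new=(11,8) → add node 12 parent=11 cost=21
14. q=(8,33) nearest=10 d=9 new=(8,27) → add node 13 parent=10 cost=27
15. q=(12,1) nearest=12 d=7 new=(12,5) → add node 14 parent=12 cost=24
16. q=(22,11) nearest=11 d=8 new=(17,11) → add node 15 parent=11 cost=21
17. q=(16,3) nearest=14 d=4 new=(15,3) → add node 16 parent=14 cost=27
18. q=(1,30) nearest=10 d=6 new=(2,27) → add node 17 parent=10 cost=27
19. q=(13,35) nearest=13 d=8 new=(11,30) → add node 18 parent=13 cost=30
20. q=(10,26) nearest=13 d=2 new=(10,26) → add node 19 parent=13 cost=29
21. q=(16,39) nearest=18 d=9 new=(14,33) → add node 20 parent=18 cost=33
22. q=(14,25) nearest=19 d=4 new=(13,25) → add node 21 parent=19 cost=32
23. q=(14,31) nearest=20 d=2 new=(14,31) → add node 22 parent=20 cost=35
24. q=(17,24) nearest=21 d=4 new=(16,24) → blocked by [14,17]×[21,24], reject
25. q=(19,2) nearest=16 d=4 new=(18,2) → add node 23 parent=16 cost=30
26. q=(8,27) nearest=13 d=0 → coincident, reject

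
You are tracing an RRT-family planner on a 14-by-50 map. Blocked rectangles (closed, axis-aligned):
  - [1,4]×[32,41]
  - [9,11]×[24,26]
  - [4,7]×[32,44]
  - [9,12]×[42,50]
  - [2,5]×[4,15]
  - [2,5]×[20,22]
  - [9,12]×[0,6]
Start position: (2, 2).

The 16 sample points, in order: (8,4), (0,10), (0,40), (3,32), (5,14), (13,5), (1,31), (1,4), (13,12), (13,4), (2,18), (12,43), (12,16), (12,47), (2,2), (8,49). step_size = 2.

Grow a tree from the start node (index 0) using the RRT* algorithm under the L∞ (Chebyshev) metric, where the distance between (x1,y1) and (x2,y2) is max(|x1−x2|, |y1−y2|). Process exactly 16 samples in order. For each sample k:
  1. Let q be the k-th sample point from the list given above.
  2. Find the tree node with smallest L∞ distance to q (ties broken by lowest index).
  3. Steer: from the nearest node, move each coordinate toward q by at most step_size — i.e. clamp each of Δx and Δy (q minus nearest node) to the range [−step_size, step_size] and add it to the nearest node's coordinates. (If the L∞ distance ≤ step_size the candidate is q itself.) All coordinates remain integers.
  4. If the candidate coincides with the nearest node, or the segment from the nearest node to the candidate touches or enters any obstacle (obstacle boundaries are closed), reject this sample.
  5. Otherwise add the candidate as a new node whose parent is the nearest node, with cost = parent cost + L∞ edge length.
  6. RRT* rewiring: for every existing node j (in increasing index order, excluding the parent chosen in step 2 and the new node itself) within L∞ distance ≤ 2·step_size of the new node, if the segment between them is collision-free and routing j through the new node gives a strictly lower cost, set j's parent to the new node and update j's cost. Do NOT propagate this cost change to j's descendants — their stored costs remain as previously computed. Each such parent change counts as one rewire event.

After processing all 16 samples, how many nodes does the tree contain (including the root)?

1. q=(8,4) nearest=0 d=6 new=(4,4) → blocked by [2,5]×[4,15], reject
2. q=(0,10) nearest=0 d=8 new=(0,4) → add node 1 parent=0 cost=2
3. q=(0,40) nearest=1 d=36 new=(0,6) → add node 2 parent=1 cost=4
4. q=(3,32) nearest=2 d=26 new=(2,8) → blocked by [2,5]×[4,15], reject
5. q=(5,14) nearest=2 d=8 new=(2,8) → blocked by [2,5]×[4,15], reject
6. q=(13,5) nearest=0 d=11 new=(4,4) → blocked by [2,5]×[4,15], reject
7. q=(1,31) nearest=2 d=25 new=(1,8) → add node 3 parent=2 cost=6
8. q=(1,4) nearest=1 d=1 new=(1,4) → add node 4 parent=1 cost=3
9. q=(13,12) nearest=0 d=11 new=(4,4) → blocked by [2,5]×[4,15], reject
10. q=(13,4) nearest=0 d=11 new=(4,4) → blocked by [2,5]×[4,15], reject
11. q=(2,18) nearest=3 d=10 new=(2,10) → blocked by [2,5]×[4,15], reject
12. q=(12,43) nearest=3 d=35 new=(3,10) → blocked by [2,5]×[4,15], reject
13. q=(12,16) nearest=3 d=11 new=(3,10) → blocked by [2,5]×[4,15], reject
14. q=(12,47) nearest=3 d=39 new=(3,10) → blocked by [2,5]×[4,15], reject
15. q=(2,2) nearest=0 d=0 → coincident, reject
16. q=(8,49) nearest=3 d=41 new=(3,10) → blocked by [2,5]×[4,15], reject

Node count: 5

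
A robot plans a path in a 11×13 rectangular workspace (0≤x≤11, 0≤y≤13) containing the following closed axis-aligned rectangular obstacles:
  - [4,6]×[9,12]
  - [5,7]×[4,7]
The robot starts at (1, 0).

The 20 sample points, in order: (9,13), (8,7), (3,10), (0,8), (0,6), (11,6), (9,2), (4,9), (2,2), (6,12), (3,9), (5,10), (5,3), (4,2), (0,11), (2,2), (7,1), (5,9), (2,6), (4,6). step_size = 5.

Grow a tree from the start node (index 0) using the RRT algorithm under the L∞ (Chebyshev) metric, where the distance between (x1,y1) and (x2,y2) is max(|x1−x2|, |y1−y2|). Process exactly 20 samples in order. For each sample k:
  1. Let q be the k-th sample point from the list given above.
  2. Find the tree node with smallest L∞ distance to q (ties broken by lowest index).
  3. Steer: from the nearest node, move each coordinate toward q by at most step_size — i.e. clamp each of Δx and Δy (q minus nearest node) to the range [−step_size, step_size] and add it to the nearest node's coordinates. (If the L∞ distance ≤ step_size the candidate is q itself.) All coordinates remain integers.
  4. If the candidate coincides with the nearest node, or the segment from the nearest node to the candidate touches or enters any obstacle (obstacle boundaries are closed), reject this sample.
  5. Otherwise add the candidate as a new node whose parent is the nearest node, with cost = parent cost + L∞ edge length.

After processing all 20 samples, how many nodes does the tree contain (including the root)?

1. q=(9,13) nearest=0 d=13 new=(6,5) → blocked by [5,7]×[4,7], reject
2. q=(8,7) nearest=0 d=7 new=(6,5) → blocked by [5,7]×[4,7], reject
3. q=(3,10) nearest=0 d=10 new=(3,5) → add node 1 parent=0 cost=5
4. q=(0,8) nearest=1 d=3 new=(0,8) → add node 2 parent=1 cost=8
5. q=(0,6) nearest=2 d=2 new=(0,6) → add node 3 parent=2 cost=10
6. q=(11,6) nearest=1 d=8 new=(8,6) → blocked by [5,7]×[4,7], reject
7. q=(9,2) nearest=1 d=6 new=(8,2) → add node 4 parent=1 cost=10
8. q=(4,9) nearest=1 d=4 new=(4,9) → blocked by [4,6]×[9,12], reject
9. q=(2,2) nearest=0 d=2 new=(2,2) → add node 5 parent=0 cost=2
10. q=(6,12) nearest=2 d=6 new=(5,12) → blocked by [4,6]×[9,12], reject
11. q=(3,9) nearest=2 d=3 new=(3,9) → add node 6 parent=2 cost=11
12. q=(5,10) nearest=6 d=2 new=(5,10) → blocked by [4,6]×[9,12], reject
13. q=(5,3) nearest=1 d=2 new=(5,3) → add node 7 parent=1 cost=7
14. q=(4,2) nearest=7 d=1 new=(4,2) → add node 8 parent=7 cost=8
15. q=(0,11) nearest=2 d=3 new=(0,11) → add node 9 parent=2 cost=11
16. q=(2,2) nearest=5 d=0 → coincident, reject
17. q=(7,1) nearest=4 d=1 new=(7,1) → add node 10 parent=4 cost=11
18. q=(5,9) nearest=6 d=2 new=(5,9) → blocked by [4,6]×[9,12], reject
19. q=(2,6) nearest=1 d=1 new=(2,6) → add node 11 parent=1 cost=6
20. q=(4,6) nearest=1 d=1 new=(4,6) → add node 12 parent=1 cost=6

Node count: 13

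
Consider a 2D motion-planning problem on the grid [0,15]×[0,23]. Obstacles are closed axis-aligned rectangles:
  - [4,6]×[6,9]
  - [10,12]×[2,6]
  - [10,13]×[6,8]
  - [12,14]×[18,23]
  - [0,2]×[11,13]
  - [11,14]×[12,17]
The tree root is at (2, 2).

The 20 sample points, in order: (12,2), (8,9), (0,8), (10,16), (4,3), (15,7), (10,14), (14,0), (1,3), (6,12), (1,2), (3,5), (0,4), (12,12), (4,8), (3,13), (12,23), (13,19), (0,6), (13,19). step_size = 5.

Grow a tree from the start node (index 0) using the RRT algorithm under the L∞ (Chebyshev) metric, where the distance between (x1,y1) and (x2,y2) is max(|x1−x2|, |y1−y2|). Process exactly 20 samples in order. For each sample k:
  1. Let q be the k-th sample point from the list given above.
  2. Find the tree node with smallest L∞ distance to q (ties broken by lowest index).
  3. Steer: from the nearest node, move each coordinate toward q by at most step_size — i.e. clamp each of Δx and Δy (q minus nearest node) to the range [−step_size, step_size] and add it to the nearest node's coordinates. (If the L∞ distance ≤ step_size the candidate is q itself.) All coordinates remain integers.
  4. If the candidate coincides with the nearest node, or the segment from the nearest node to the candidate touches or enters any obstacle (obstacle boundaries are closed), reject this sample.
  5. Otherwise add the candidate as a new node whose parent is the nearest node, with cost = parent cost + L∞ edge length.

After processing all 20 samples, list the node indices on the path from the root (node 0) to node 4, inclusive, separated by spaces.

1. q=(12,2) nearest=0 d=10 new=(7,2) → add node 1 parent=0 cost=5
2. q=(8,9) nearest=0 d=7 new=(7,7) → blocked by [4,6]×[6,9], reject
3. q=(0,8) nearest=0 d=6 new=(0,7) → add node 2 parent=0 cost=5
4. q=(10,16) nearest=2 d=10 new=(5,12) → add node 3 parent=2 cost=10
5. q=(4,3) nearest=0 d=2 new=(4,3) → add node 4 parent=0 cost=2
6. q=(15,7) nearest=1 d=8 new=(12,7) → blocked by [10,12]×[2,6], reject
7. q=(10,14) nearest=3 d=5 new=(10,14) → add node 5 parent=3 cost=15
8. q=(14,0) nearest=1 d=7 new=(12,0) → add node 6 parent=1 cost=10
9. q=(1,3) nearest=0 d=1 new=(1,3) → add node 7 parent=0 cost=1
10. q=(6,12) nearest=3 d=1 new=(6,12) → add node 8 parent=3 cost=11
11. q=(1,2) nearest=0 d=1 new=(1,2) → add node 9 parent=0 cost=1
12. q=(3,5) nearest=4 d=2 new=(3,5) → add node 10 parent=4 cost=4
13. q=(0,4) nearest=7 d=1 new=(0,4) → add node 11 parent=7 cost=2
14. q=(12,12) nearest=5 d=2 new=(12,12) → blocked by [11,14]×[12,17], reject
15. q=(4,8) nearest=10 d=3 new=(4,8) → blocked by [4,6]×[6,9], reject
16. q=(3,13) nearest=3 d=2 new=(3,13) → add node 12 parent=3 cost=12
17. q=(12,23) nearest=5 d=9 new=(12,19) → blocked by [12,14]×[18,23], reject
18. q=(13,19) nearest=5 d=5 new=(13,19) → blocked by [12,14]×[18,23], reject
19. q=(0,6) nearest=2 d=1 new=(0,6) → add node 13 parent=2 cost=6
20. q=(13,19) nearest=5 d=5 new=(13,19) → blocked by [12,14]×[18,23], reject

Path: 0 4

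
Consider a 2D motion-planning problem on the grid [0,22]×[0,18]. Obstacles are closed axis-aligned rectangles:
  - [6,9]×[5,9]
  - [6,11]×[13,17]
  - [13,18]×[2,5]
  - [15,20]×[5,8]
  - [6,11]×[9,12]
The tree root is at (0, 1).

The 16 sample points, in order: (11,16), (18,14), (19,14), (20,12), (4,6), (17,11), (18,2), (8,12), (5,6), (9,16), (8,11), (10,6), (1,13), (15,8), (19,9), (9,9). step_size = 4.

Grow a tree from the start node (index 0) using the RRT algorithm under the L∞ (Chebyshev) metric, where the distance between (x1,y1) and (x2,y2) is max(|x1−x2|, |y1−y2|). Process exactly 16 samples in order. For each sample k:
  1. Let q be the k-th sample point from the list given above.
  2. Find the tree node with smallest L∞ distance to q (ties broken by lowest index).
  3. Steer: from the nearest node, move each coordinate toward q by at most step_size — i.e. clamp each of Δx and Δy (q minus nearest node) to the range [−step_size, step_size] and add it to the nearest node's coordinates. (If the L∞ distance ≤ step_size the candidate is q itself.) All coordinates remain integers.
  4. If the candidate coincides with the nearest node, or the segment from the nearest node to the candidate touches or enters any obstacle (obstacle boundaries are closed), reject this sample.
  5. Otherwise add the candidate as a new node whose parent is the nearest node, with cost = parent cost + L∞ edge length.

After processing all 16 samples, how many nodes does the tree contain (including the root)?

1. q=(11,16) nearest=0 d=15 new=(4,5) → add node 1 parent=0 cost=4
2. q=(18,14) nearest=1 d=14 new=(8,9) → blocked by [6,9]×[5,9], reject
3. q=(19,14) nearest=1 d=15 new=(8,9) → blocked by [6,9]×[5,9], reject
4. q=(20,12) nearest=1 d=16 new=(8,9) → blocked by [6,9]×[5,9], reject
5. q=(4,6) nearest=1 d=1 new=(4,6) → add node 2 parent=1 cost=5
6. q=(17,11) nearest=1 d=13 new=(8,9) → blocked by [6,9]×[5,9], reject
7. q=(18,2) nearest=1 d=14 new=(8,2) → add node 3 parent=1 cost=8
8. q=(8,12) nearest=2 d=6 new=(8,10) → blocked by [6,9]×[5,9], reject
9. q=(5,6) nearest=1 d=1 new=(5,6) → add node 4 parent=1 cost=5
10. q=(9,16) nearest=2 d=10 new=(8,10) → blocked by [6,9]×[5,9], reject
11. q=(8,11) nearest=2 d=5 new=(8,10) → blocked by [6,9]×[5,9], reject
12. q=(10,6) nearest=3 d=4 new=(10,6) → add node 5 parent=3 cost=12
13. q=(1,13) nearest=2 d=7 new=(1,10) → add node 6 parent=2 cost=9
14. q=(15,8) nearest=5 d=5 new=(14,8) → add node 7 parent=5 cost=16
15. q=(19,9) nearest=7 d=5 new=(18,9) → add node 8 parent=7 cost=20
16. q=(9,9) nearest=5 d=3 new=(9,9) → blocked by [6,9]×[5,9], reject

Node count: 9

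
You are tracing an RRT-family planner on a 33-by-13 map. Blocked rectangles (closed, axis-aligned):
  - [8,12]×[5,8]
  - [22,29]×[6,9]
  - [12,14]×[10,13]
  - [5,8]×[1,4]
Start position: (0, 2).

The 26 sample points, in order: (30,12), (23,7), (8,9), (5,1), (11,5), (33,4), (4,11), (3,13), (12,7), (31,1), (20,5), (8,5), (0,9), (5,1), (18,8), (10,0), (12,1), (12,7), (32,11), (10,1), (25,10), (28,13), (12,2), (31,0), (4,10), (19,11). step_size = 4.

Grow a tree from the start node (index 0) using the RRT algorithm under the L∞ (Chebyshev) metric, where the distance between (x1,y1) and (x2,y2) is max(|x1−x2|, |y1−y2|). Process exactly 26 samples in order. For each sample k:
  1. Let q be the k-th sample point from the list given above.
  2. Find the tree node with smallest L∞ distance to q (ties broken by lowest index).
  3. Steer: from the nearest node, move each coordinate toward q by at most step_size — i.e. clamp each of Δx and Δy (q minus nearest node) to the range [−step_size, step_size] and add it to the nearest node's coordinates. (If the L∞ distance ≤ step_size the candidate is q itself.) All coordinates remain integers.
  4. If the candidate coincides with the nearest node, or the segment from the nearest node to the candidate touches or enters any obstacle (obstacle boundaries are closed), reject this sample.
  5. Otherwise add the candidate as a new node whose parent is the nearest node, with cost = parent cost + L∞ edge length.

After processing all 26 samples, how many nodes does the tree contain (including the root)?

Node count: 8

1. q=(30,12) nearest=0 d=30 new=(4,6) → add node 1 parent=0 cost=4
2. q=(23,7) nearest=1 d=19 new=(8,7) → blocked by [8,12]×[5,8], reject
3. q=(8,9) nearest=1 d=4 new=(8,9) → add node 2 parent=1 cost=8
4. q=(5,1) nearest=0 d=5 new=(4,1) → add node 3 parent=0 cost=4
5. q=(11,5) nearest=2 d=4 new=(11,5) → blocked by [8,12]×[5,8], reject
6. q=(33,4) nearest=2 d=25 new=(12,5) → blocked by [8,12]×[5,8], reject
7. q=(4,11) nearest=2 d=4 new=(4,11) → add node 4 parent=2 cost=12
8. q=(3,13) nearest=4 d=2 new=(3,13) → add node 5 parent=4 cost=14
9. q=(12,7) nearest=2 d=4 new=(12,7) → blocked by [8,12]×[5,8], reject
10. q=(31,1) nearest=2 d=23 new=(12,5) → blocked by [8,12]×[5,8], reject
11. q=(20,5) nearest=2 d=12 new=(12,5) → blocked by [8,12]×[5,8], reject
12. q=(8,5) nearest=1 d=4 new=(8,5) → blocked by [8,12]×[5,8], reject
13. q=(0,9) nearest=1 d=4 new=(0,9) → add node 6 parent=1 cost=8
14. q=(5,1) nearest=3 d=1 new=(5,1) → blocked by [5,8]×[1,4], reject
15. q=(18,8) nearest=2 d=10 new=(12,8) → blocked by [8,12]×[5,8], reject
16. q=(10,0) nearest=1 d=6 new=(8,2) → blocked by [5,8]×[1,4], reject
17. q=(12,1) nearest=1 d=8 new=(8,2) → blocked by [5,8]×[1,4], reject
18. q=(12,7) nearest=2 d=4 new=(12,7) → blocked by [8,12]×[5,8], reject
19. q=(32,11) nearest=2 d=24 new=(12,11) → blocked by [12,14]×[10,13], reject
20. q=(10,1) nearest=1 d=6 new=(8,2) → blocked by [5,8]×[1,4], reject
21. q=(25,10) nearest=2 d=17 new=(12,10) → blocked by [12,14]×[10,13], reject
22. q=(28,13) nearest=2 d=20 new=(12,13) → blocked by [12,14]×[10,13], reject
23. q=(12,2) nearest=2 d=7 new=(12,5) → blocked by [8,12]×[5,8], reject
24. q=(31,0) nearest=2 d=23 new=(12,5) → blocked by [8,12]×[5,8], reject
25. q=(4,10) nearest=4 d=1 new=(4,10) → add node 7 parent=4 cost=13
26. q=(19,11) nearest=2 d=11 new=(12,11) → blocked by [12,14]×[10,13], reject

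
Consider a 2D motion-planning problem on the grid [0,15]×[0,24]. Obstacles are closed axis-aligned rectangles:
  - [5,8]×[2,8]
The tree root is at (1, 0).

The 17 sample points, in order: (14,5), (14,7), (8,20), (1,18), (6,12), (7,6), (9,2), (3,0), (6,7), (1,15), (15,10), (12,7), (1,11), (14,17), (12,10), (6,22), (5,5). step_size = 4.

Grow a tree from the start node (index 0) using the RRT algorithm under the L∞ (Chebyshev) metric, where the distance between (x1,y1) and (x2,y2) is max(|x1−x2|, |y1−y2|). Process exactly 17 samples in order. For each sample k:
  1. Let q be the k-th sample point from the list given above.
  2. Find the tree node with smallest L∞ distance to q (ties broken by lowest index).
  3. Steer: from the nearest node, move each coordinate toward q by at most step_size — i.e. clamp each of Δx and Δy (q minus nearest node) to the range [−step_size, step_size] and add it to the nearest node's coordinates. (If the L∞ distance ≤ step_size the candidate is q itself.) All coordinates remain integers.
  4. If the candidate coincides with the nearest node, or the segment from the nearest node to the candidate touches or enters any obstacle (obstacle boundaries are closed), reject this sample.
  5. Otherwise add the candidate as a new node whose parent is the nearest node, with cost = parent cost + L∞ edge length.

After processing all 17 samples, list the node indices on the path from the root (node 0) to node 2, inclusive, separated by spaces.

1. q=(14,5) nearest=0 d=13 new=(5,4) → blocked by [5,8]×[2,8], reject
2. q=(14,7) nearest=0 d=13 new=(5,4) → blocked by [5,8]×[2,8], reject
3. q=(8,20) nearest=0 d=20 new=(5,4) → blocked by [5,8]×[2,8], reject
4. q=(1,18) nearest=0 d=18 new=(1,4) → add node 1 parent=0 cost=4
5. q=(6,12) nearest=1 d=8 new=(5,8) → blocked by [5,8]×[2,8], reject
6. q=(7,6) nearest=0 d=6 new=(5,4) → blocked by [5,8]×[2,8], reject
7. q=(9,2) nearest=0 d=8 new=(5,2) → blocked by [5,8]×[2,8], reject
8. q=(3,0) nearest=0 d=2 new=(3,0) → add node 2 parent=0 cost=2
9. q=(6,7) nearest=1 d=5 new=(5,7) → blocked by [5,8]×[2,8], reject
10. q=(1,15) nearest=1 d=11 new=(1,8) → add node 3 parent=1 cost=8
11. q=(15,10) nearest=2 d=12 new=(7,4) → blocked by [5,8]×[2,8], reject
12. q=(12,7) nearest=2 d=9 new=(7,4) → blocked by [5,8]×[2,8], reject
13. q=(1,11) nearest=3 d=3 new=(1,11) → add node 4 parent=3 cost=11
14. q=(14,17) nearest=1 d=13 new=(5,8) → blocked by [5,8]×[2,8], reject
15. q=(12,10) nearest=2 d=10 new=(7,4) → blocked by [5,8]×[2,8], reject
16. q=(6,22) nearest=4 d=11 new=(5,15) → add node 5 parent=4 cost=15
17. q=(5,5) nearest=1 d=4 new=(5,5) → blocked by [5,8]×[2,8], reject

Path: 0 2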